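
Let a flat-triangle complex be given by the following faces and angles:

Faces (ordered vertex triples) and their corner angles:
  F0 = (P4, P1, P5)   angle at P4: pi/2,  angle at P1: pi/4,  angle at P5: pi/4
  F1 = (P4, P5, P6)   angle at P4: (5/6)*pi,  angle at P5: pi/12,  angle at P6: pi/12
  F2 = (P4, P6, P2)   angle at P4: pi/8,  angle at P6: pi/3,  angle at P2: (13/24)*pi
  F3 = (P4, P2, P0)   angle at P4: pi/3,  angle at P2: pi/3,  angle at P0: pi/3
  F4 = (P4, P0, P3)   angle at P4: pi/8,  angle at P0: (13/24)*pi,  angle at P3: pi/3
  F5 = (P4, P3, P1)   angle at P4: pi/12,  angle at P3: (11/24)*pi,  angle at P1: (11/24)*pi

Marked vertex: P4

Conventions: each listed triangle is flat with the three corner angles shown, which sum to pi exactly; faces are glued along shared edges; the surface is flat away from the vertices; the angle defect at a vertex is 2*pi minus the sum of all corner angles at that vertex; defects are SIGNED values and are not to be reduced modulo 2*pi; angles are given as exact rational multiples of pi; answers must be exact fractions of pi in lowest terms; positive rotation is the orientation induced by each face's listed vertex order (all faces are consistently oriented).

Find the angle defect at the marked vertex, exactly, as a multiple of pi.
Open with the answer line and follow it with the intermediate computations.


Answer: defect(P4) = 0

Sum of corner angles at P4: 2*pi
defect = 2*pi - 2*pi


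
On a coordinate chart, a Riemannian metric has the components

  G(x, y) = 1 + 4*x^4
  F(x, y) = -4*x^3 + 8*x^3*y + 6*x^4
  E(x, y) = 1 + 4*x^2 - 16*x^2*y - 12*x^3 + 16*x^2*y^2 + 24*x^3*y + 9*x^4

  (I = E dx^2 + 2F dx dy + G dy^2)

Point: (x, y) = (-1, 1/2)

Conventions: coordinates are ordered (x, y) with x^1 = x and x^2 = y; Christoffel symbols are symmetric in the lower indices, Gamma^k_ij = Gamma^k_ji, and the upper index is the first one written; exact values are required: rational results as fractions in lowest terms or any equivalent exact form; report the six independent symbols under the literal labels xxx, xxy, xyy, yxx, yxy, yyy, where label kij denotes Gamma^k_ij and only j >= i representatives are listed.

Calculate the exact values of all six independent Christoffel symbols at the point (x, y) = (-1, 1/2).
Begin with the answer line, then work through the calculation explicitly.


Answer: Gamma_xxx = -9/7, Gamma_xxy = -6/7, Gamma_xyy = 0, Gamma_yxx = -6/7, Gamma_yxy = -4/7, Gamma_yyy = 0

E = 10, F = 6, G = 5 at the point
E_x = -36, E_y = -24, F_x = -24, F_y = -8, G_x = -16, G_y = 0
EG - F^2 = 14;  g^inv = (1/14) * [[5, -6], [-6, 10]]
first-kind symbols [ij,l] = (1/2)(d_i g_jl + d_j g_il - d_l g_ij): [xx,x] = E_x/2 = -18, [xx,y] = F_x - E_y/2 = -12, [xy,x] = E_y/2 = -12, [xy,y] = G_x/2 = -8, [yy,x] = F_y - G_x/2 = 0, [yy,y] = G_y/2 = 0
Gamma^x_ij = (G*[ij,x] - F*[ij,y])/(EG - F^2), Gamma^y_ij = (E*[ij,y] - F*[ij,x])/(EG - F^2)


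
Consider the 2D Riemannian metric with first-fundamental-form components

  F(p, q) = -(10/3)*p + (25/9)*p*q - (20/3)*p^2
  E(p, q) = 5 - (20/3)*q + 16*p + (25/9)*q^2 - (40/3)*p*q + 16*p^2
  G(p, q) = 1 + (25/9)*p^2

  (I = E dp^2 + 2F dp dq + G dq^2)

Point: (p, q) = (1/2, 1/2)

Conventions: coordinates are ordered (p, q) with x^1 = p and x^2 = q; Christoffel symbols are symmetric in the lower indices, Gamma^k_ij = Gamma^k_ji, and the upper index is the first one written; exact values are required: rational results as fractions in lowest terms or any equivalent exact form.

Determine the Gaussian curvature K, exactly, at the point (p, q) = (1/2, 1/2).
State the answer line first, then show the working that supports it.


Answer: K = -900/44521

E = 397/36, F = -95/36, G = 61/36, EG - F^2 = 211/18 at the point
E_p = 76/3, E_q = -95/9, F_p = -155/18, F_q = 25/18, G_p = 25/9, G_q = 0
E_qq = 50/9, F_pq = 25/9, G_pp = 50/9
Evaluate Brioschi's two determinant matrices M1, M2 and divide by (EG - F^2)^2.
M1 = [[-E_qq/2 + F_pq - G_pp/2, E_p/2, F_p - E_q/2], [F_q - G_p/2, E, F], [G_q/2, F, G]] = [[-25/9, 38/3, -10/3], [0, 397/36, -95/36], [0, -95/36, 61/36]]; det M1 = -5275/162
M2 = [[0, E_q/2, G_p/2], [E_q/2, E, F], [G_p/2, F, G]] = [[0, -95/18, 25/18], [-95/18, 397/36, -95/36], [25/18, -95/36, 61/36]]; det M2 = -4825/162
det M1 - det M2 = -25/9; K = -25/9 / (211/18)^2 = -900/44521


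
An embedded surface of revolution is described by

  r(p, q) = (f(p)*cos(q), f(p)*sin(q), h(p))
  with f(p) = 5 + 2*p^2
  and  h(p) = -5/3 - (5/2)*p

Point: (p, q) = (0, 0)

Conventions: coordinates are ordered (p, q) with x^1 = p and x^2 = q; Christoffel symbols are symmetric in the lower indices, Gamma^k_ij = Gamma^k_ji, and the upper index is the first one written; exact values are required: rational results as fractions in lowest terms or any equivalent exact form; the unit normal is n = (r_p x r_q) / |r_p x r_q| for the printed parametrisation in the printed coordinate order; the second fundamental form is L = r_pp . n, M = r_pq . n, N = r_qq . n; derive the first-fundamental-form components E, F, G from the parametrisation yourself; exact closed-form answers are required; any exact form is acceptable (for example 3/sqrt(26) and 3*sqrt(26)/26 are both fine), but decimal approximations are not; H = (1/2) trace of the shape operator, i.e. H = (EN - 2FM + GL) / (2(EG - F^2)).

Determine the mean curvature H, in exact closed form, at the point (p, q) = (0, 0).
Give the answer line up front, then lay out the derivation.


Answer: H = 11/50

f = 5, f' = 0, f'' = 4, h' = -5/2, h'' = 0
E = 25/4, F = 0, G = 25; answer radicand W^2 = 25/4
unnormalised second-form numerators: l = 10, m = 0, n = -25/2; L = l/sqrt(25/4), and similarly M = m/sqrt(W^2), N = n/sqrt(W^2)
H = (E*n - 2*F*m + G*l) / (2*(EG - F^2)*sqrt(W^2)); E*n - 2*F*m + G*l = 1375/8, EG - F^2 = 625/4, so H = (11/20)/sqrt(25/4)


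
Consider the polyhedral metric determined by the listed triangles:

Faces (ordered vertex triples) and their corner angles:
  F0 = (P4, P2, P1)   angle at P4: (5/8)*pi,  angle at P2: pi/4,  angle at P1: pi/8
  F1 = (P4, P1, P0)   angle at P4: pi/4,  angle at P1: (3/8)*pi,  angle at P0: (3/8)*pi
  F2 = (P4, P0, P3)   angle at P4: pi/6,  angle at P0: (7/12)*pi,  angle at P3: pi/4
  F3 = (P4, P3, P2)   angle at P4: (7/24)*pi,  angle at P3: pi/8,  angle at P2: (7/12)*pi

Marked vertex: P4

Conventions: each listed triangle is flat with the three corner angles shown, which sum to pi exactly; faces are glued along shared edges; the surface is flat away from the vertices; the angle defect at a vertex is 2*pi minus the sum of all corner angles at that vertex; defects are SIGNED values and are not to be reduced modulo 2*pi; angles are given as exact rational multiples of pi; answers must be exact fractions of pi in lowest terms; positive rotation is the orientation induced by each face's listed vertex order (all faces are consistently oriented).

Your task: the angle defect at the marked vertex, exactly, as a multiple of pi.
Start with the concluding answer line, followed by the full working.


Answer: defect(P4) = (2/3)*pi

Sum of corner angles at P4: (4/3)*pi
defect = 2*pi - (4/3)*pi


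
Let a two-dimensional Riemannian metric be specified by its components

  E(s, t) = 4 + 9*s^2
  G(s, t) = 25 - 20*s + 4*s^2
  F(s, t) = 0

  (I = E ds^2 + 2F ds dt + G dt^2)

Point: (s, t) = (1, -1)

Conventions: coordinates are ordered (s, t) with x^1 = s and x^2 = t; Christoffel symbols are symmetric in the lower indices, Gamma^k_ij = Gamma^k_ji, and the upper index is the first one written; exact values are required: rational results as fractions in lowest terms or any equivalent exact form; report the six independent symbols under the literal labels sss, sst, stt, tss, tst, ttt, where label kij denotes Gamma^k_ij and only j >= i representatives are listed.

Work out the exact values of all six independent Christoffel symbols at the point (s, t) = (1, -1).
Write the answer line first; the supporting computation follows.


Answer: Gamma_sss = 9/13, Gamma_sst = 0, Gamma_stt = 6/13, Gamma_tss = 0, Gamma_tst = -2/3, Gamma_ttt = 0

E = 13, F = 0, G = 9 at the point
E_s = 18, E_t = 0, F_s = 0, F_t = 0, G_s = -12, G_t = 0
EG - F^2 = 117;  g^inv = (1/117) * [[9, 0], [0, 13]]
first-kind symbols [ij,l] = (1/2)(d_i g_jl + d_j g_il - d_l g_ij): [ss,s] = E_s/2 = 9, [ss,t] = F_s - E_t/2 = 0, [st,s] = E_t/2 = 0, [st,t] = G_s/2 = -6, [tt,s] = F_t - G_s/2 = 6, [tt,t] = G_t/2 = 0
Gamma^s_ij = (G*[ij,s] - F*[ij,t])/(EG - F^2), Gamma^t_ij = (E*[ij,t] - F*[ij,s])/(EG - F^2)


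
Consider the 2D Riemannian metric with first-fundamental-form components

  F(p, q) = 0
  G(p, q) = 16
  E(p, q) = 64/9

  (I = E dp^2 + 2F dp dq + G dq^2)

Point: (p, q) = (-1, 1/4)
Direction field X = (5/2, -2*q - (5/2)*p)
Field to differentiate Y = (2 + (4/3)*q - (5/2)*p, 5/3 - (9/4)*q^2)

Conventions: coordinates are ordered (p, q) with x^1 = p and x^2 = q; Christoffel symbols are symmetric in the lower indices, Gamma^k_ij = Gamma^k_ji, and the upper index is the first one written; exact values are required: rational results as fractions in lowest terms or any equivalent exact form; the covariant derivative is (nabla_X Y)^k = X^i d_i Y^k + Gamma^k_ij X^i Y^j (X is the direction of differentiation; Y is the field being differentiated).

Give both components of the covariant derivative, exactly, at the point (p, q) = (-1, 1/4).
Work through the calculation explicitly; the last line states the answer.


E = 64/9, F = 0, G = 16 at the point
E_p = 0, E_q = 0, F_p = 0, F_q = 0, G_p = 0, G_q = 0
EG - F^2 = 1024/9;  g^inv = (9/1024) * [[16, 0], [0, 64/9]]
first-kind symbols [ij,l] = (1/2)(d_i g_jl + d_j g_il - d_l g_ij): [pp,p] = E_p/2 = 0, [pp,q] = F_p - E_q/2 = 0, [pq,p] = E_q/2 = 0, [pq,q] = G_p/2 = 0, [qq,p] = F_q - G_p/2 = 0, [qq,q] = G_q/2 = 0
Gamma^p_ij = (G*[ij,p] - F*[ij,q])/(EG - F^2), Gamma^q_ij = (E*[ij,q] - F*[ij,p])/(EG - F^2)
Gamma_ppp = 0, Gamma_ppq = 0, Gamma_pqq = 0, Gamma_qpp = 0, Gamma_qpq = 0, Gamma_qqq = 0
X = (5/2, 2), Y = (29/6, 293/192) at the point

Answer: (nabla_X Y)^p = -43/12, (nabla_X Y)^q = -9/4


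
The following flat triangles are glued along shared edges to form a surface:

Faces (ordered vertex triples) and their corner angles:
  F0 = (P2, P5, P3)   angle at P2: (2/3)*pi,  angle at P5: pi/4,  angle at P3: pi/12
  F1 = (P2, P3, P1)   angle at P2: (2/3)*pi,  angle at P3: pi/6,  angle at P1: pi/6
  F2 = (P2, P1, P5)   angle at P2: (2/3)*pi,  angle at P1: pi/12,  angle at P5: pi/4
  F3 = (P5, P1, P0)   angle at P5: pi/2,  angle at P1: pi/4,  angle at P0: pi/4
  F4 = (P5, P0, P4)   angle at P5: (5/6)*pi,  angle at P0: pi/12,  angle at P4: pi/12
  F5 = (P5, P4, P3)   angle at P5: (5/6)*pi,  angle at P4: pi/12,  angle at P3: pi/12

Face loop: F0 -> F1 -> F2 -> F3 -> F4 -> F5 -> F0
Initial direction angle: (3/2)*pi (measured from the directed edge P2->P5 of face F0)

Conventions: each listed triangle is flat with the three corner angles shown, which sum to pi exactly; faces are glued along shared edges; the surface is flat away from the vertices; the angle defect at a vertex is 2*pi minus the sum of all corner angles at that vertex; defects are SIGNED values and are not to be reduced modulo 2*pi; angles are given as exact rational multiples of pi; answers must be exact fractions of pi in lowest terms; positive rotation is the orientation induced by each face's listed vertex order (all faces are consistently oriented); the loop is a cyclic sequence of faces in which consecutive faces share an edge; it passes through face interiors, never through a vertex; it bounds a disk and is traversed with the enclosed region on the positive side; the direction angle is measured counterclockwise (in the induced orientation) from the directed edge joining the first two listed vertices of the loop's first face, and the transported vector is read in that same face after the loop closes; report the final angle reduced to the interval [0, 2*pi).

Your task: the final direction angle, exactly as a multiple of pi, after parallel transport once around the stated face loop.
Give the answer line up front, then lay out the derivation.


Answer: final direction angle = (5/6)*pi

enclosed vertex P2: corner angles sum to 2*pi, defect = 2*pi - 2*pi = 0
enclosed vertex P5: corner angles sum to (8/3)*pi, defect = 2*pi - (8/3)*pi = (-2/3)*pi
summing the enclosed defects onto the initial angle, mod 2*pi in the induced orientation:
final angle = (3/2)*pi - (2/3)*pi = (5/6)*pi (mod 2*pi)


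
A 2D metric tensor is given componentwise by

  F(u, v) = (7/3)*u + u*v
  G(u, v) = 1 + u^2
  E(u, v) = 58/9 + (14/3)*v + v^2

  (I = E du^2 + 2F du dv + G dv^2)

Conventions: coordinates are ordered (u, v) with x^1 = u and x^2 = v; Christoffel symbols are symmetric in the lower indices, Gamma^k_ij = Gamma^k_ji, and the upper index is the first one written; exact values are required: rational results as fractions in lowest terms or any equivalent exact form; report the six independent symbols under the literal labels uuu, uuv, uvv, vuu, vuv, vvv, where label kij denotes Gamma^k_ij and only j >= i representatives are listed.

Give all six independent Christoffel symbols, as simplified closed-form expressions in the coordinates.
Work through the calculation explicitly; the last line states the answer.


E = 58/9 + (14/3)*v + v^2; F = (7/3)*u + u*v; G = 1 + u^2
Gamma^k_ij = (1/2) g^{kl} (d_i g_jl + d_j g_il - d_l g_ij), with g^inv = (1/(EG-F^2)) [[G, -F], [-F, E]]
first partials: E_u = 0, E_v = 14/3 + 2*v, F_u = 7/3 + v, F_v = u, G_u = 2*u, G_v = 0
D = EG - F^2 = 58/9 + (14/3)*v + v^2 + u^2
expanded: Gamma^u_uu = (G E_u - 2F F_u + F E_v)/(2D), Gamma^u_uv = (G E_v - F G_u)/(2D), Gamma^u_vv = (2G F_v - G G_u - F G_v)/(2D), Gamma^v_uu = (2E F_u - E E_v - F E_u)/(2D), Gamma^v_uv = (E G_u - F E_v)/(2D), Gamma^v_vv = (E G_v - 2F F_v + F G_u)/(2D); substitute and cancel common factors

Answer: Gamma_uuu = 0, Gamma_uuv = (9*v + 21)/(9*u^2 + 9*v^2 + 42*v + 58), Gamma_uvv = 0, Gamma_vuu = 0, Gamma_vuv = 9*u/(9*u^2 + 9*v^2 + 42*v + 58), Gamma_vvv = 0


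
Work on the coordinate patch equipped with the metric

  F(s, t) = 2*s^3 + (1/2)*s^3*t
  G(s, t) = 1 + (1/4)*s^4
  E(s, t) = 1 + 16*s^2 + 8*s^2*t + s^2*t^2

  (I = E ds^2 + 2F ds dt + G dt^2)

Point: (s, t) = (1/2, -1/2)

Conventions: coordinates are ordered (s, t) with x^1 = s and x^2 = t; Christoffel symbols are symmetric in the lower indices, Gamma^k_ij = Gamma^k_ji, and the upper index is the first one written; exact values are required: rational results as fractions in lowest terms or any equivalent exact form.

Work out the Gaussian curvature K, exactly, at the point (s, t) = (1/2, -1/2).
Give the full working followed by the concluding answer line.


E = 65/16, F = 7/32, G = 65/64, EG - F^2 = 261/64 at the point
E_s = 49/4, E_t = 7/4, F_s = 21/16, F_t = 1/16, G_s = 1/8, G_t = 0
E_tt = 1/2, F_st = 3/8, G_ss = 3/4
Apply the Brioschi formula K = (det M1 - det M2)/(EG - F^2)^2 over the derivative matrices of E, F, G.
M1 = [[-E_tt/2 + F_st - G_ss/2, E_s/2, F_s - E_t/2], [F_t - G_s/2, E, F], [G_t/2, F, G]] = [[-1/4, 49/8, 7/16], [0, 65/16, 7/32], [0, 7/32, 65/64]]; det M1 = -261/256
M2 = [[0, E_t/2, G_s/2], [E_t/2, E, F], [G_s/2, F, G]] = [[0, 7/8, 1/16], [7/8, 65/16, 7/32], [1/16, 7/32, 65/64]]; det M2 = -197/256
det M1 - det M2 = -1/4; K = -1/4 / (261/64)^2 = -1024/68121

Answer: K = -1024/68121


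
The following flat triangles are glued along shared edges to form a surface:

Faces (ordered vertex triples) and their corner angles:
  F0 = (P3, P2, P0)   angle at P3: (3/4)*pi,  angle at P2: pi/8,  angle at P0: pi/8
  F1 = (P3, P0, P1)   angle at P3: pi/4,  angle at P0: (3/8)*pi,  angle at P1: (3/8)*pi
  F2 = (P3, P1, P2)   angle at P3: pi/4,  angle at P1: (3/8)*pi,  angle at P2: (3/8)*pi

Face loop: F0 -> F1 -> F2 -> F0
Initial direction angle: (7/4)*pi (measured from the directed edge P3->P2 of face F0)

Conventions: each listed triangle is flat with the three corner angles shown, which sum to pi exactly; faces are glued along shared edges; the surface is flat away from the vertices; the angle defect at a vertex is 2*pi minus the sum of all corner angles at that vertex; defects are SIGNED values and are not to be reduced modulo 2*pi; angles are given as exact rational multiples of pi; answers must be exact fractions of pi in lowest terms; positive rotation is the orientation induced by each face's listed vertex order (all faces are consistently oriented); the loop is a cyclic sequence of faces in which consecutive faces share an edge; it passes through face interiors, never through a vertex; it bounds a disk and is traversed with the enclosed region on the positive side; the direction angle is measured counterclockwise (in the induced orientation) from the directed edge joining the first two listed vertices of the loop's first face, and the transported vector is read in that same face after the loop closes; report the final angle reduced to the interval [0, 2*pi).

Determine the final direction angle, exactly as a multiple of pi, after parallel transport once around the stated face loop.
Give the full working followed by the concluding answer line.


enclosed vertex P3: corner angles sum to (5/4)*pi, defect = 2*pi - (5/4)*pi = (3/4)*pi
by Gauss-Bonnet the loop rotates the vector by the enclosed defect sum (positive orientation, mod 2*pi)
final angle = (7/4)*pi + (3/4)*pi = pi/2 (mod 2*pi)

Answer: final direction angle = pi/2


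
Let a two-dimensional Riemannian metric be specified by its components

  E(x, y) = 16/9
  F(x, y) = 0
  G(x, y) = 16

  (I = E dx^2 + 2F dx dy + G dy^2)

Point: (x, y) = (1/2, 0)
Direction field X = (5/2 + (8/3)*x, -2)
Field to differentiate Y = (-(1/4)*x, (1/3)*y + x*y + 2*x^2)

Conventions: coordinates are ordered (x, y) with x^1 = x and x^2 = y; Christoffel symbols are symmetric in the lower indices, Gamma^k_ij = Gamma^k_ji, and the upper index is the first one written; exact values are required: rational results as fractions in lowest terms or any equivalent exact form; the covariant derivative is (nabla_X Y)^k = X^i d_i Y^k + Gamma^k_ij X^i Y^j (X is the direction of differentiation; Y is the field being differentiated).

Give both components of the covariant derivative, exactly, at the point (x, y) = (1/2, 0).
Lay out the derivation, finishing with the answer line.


E = 16/9, F = 0, G = 16 at the point
E_x = 0, E_y = 0, F_x = 0, F_y = 0, G_x = 0, G_y = 0
EG - F^2 = 256/9;  g^inv = (9/256) * [[16, 0], [0, 16/9]]
first-kind symbols [ij,l] = (1/2)(d_i g_jl + d_j g_il - d_l g_ij): [xx,x] = E_x/2 = 0, [xx,y] = F_x - E_y/2 = 0, [xy,x] = E_y/2 = 0, [xy,y] = G_x/2 = 0, [yy,x] = F_y - G_x/2 = 0, [yy,y] = G_y/2 = 0
Gamma^x_ij = (G*[ij,x] - F*[ij,y])/(EG - F^2), Gamma^y_ij = (E*[ij,y] - F*[ij,x])/(EG - F^2)
Gamma_xxx = 0, Gamma_xxy = 0, Gamma_xyy = 0, Gamma_yxx = 0, Gamma_yxy = 0, Gamma_yyy = 0
X = (23/6, -2), Y = (-1/8, 1/2) at the point

Answer: (nabla_X Y)^x = -23/24, (nabla_X Y)^y = 6


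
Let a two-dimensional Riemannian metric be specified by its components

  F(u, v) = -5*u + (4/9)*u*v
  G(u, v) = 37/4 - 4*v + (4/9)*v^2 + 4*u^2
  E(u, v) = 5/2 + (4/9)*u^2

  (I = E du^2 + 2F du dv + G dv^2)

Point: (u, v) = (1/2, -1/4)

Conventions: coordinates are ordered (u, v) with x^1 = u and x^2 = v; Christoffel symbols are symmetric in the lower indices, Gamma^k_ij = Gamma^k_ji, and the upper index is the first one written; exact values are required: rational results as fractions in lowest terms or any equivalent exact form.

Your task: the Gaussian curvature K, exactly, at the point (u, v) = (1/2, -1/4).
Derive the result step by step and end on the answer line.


E = 47/18, F = -23/9, G = 203/18, EG - F^2 = 275/12 at the point
E_u = 4/9, E_v = 0, F_u = -46/9, F_v = 2/9, G_u = 4, G_v = -38/9
E_vv = 0, F_uv = 4/9, G_uu = 8
Apply the Brioschi formula K = (det M1 - det M2)/(EG - F^2)^2 over the derivative matrices of E, F, G.
M1 = [[-E_vv/2 + F_uv - G_uu/2, E_u/2, F_u - E_v/2], [F_v - G_u/2, E, F], [G_v/2, F, G]] = [[-32/9, 2/9, -46/9], [-16/9, 47/18, -23/9], [-19/9, -23/9, 203/18]]; det M1 = -1145/9
M2 = [[0, E_v/2, G_u/2], [E_v/2, E, F], [G_u/2, F, G]] = [[0, 0, 2], [0, 47/18, -23/9], [2, -23/9, 203/18]]; det M2 = -94/9
det M1 - det M2 = -1051/9; K = -1051/9 / (275/12)^2 = -16816/75625

Answer: K = -16816/75625


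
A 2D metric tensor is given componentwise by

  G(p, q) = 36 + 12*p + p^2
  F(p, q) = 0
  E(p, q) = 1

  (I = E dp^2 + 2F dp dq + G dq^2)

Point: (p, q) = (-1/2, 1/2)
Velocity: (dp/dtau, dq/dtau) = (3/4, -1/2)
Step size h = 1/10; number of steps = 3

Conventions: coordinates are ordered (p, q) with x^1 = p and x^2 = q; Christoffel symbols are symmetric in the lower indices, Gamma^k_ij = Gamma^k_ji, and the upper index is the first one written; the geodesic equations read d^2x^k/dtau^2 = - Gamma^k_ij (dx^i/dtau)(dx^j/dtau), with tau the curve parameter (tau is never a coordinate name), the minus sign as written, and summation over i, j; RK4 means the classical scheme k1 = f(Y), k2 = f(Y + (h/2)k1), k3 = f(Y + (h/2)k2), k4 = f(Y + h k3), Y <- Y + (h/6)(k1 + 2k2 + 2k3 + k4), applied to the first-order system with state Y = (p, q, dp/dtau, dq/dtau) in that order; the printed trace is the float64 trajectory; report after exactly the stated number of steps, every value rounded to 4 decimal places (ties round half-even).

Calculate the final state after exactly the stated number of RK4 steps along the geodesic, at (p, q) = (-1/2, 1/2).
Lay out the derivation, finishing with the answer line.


f(Y) = (dp/dtau, dq/dtau, -Gamma^p_ij Y'^i Y'^j, -Gamma^q_ij Y'^i Y'^j) with the Gammas evaluated at the stage position; h = 0.100000; intermediate values shown to 6 dp
step 0: p = -0.5000, q = 0.5000, dp/dtau = 0.7500, dq/dtau = -0.5000
step 1:
  k1: at (p, q) = (-0.500000, 0.500000), (dp/dtau, dq/dtau) = (0.750000, -0.500000); Gamma_ppp = 0.000000, Gamma_ppq = 0.000000, Gamma_pqq = -5.500000, Gamma_qpp = 0.000000, Gamma_qpq = 0.181818, Gamma_qqq = 0.000000; k1 = (0.750000, -0.500000, 1.375000, 0.136364)
  k2: at (p, q) = (-0.462500, 0.475000), (dp/dtau, dq/dtau) = (0.818750, -0.493182); Gamma_ppp = 0.000000, Gamma_ppq = 0.000000, Gamma_pqq = -5.537500, Gamma_qpp = 0.000000, Gamma_qpq = 0.180587, Gamma_qqq = 0.000000; k2 = (0.818750, -0.493182, 1.346877, 0.145839)
  k3: at (p, q) = (-0.459062, 0.475341), (dp/dtau, dq/dtau) = (0.817344, -0.492708); Gamma_ppp = 0.000000, Gamma_ppq = 0.000000, Gamma_pqq = -5.540938, Gamma_qpp = 0.000000, Gamma_qpq = 0.180475, Gamma_qqq = 0.000000; k3 = (0.817344, -0.492708, 1.345125, 0.145359)
  k4: at (p, q) = (-0.418266, 0.450729), (dp/dtau, dq/dtau) = (0.884512, -0.485464); Gamma_ppp = 0.000000, Gamma_ppq = 0.000000, Gamma_pqq = -5.581734, Gamma_qpp = 0.000000, Gamma_qpq = 0.179156, Gamma_qqq = 0.000000; k4 = (0.884512, -0.485464, 1.315478, 0.153859)
  Y <- Y + (h/6)(k1 + 2k2 + 2k3 + k4): p = -0.4182, q = 0.4507, dp/dtau = 0.8846, dq/dtau = -0.4855
step 2:
  k1: at (p, q) = (-0.418222, 0.450713), (dp/dtau, dq/dtau) = (0.884575, -0.485456); Gamma_ppp = 0.000000, Gamma_ppq = 0.000000, Gamma_pqq = -5.581778, Gamma_qpp = 0.000000, Gamma_qpq = 0.179154, Gamma_qqq = 0.000000; k1 = (0.884575, -0.485456, 1.315446, 0.153866)
  k2: at (p, q) = (-0.373993, 0.426440), (dp/dtau, dq/dtau) = (0.950347, -0.477763); Gamma_ppp = 0.000000, Gamma_ppq = 0.000000, Gamma_pqq = -5.626007, Gamma_qpp = 0.000000, Gamma_qpq = 0.177746, Gamma_qqq = 0.000000; k2 = (0.950347, -0.477763, 1.284179, 0.161408)
  k3: at (p, q) = (-0.370704, 0.426824), (dp/dtau, dq/dtau) = (0.948784, -0.477386); Gamma_ppp = 0.000000, Gamma_ppq = 0.000000, Gamma_pqq = -5.629296, Gamma_qpp = 0.000000, Gamma_qpq = 0.177642, Gamma_qqq = 0.000000; k3 = (0.948784, -0.477386, 1.282902, 0.160921)
  k4: at (p, q) = (-0.323343, 0.402974), (dp/dtau, dq/dtau) = (1.012865, -0.469364); Gamma_ppp = 0.000000, Gamma_ppq = 0.000000, Gamma_pqq = -5.676657, Gamma_qpp = 0.000000, Gamma_qpq = 0.176160, Gamma_qqq = 0.000000; k4 = (1.012865, -0.469364, 1.250583, 0.167494)
  Y <- Y + (h/6)(k1 + 2k2 + 2k3 + k4): p = -0.3233, q = 0.4030, dp/dtau = 1.0129, dq/dtau = -0.4694
step 3:
  k1: at (p, q) = (-0.323293, 0.402961), (dp/dtau, dq/dtau) = (1.012911, -0.469356); Gamma_ppp = 0.000000, Gamma_ppq = 0.000000, Gamma_pqq = -5.676707, Gamma_qpp = 0.000000, Gamma_qpq = 0.176158, Gamma_qqq = 0.000000; k1 = (1.012911, -0.469356, 1.250551, 0.167497)
  k2: at (p, q) = (-0.272648, 0.379493), (dp/dtau, dq/dtau) = (1.075439, -0.460981); Gamma_ppp = 0.000000, Gamma_ppq = 0.000000, Gamma_pqq = -5.727352, Gamma_qpp = 0.000000, Gamma_qpq = 0.174601, Gamma_qqq = 0.000000; k2 = (1.075439, -0.460981, 1.217083, 0.173119)
  k3: at (p, q) = (-0.269521, 0.379912), (dp/dtau, dq/dtau) = (1.073765, -0.460700); Gamma_ppp = 0.000000, Gamma_ppq = 0.000000, Gamma_pqq = -5.730479, Gamma_qpp = 0.000000, Gamma_qpq = 0.174505, Gamma_qqq = 0.000000; k3 = (1.073765, -0.460700, 1.216263, 0.172650)
  k4: at (p, q) = (-0.215917, 0.356891), (dp/dtau, dq/dtau) = (1.134537, -0.452091); Gamma_ppp = 0.000000, Gamma_ppq = 0.000000, Gamma_pqq = -5.784083, Gamma_qpp = 0.000000, Gamma_qpq = 0.172888, Gamma_qqq = 0.000000; k4 = (1.134537, -0.452091, 1.182188, 0.177354)
  Y <- Y + (h/6)(k1 + 2k2 + 2k3 + k4): p = -0.2159, q = 0.3569, dp/dtau = 1.1346, dq/dtau = -0.4521

Answer: p = -0.2159, q = 0.3569, dp/dtau = 1.1346, dq/dtau = -0.4521


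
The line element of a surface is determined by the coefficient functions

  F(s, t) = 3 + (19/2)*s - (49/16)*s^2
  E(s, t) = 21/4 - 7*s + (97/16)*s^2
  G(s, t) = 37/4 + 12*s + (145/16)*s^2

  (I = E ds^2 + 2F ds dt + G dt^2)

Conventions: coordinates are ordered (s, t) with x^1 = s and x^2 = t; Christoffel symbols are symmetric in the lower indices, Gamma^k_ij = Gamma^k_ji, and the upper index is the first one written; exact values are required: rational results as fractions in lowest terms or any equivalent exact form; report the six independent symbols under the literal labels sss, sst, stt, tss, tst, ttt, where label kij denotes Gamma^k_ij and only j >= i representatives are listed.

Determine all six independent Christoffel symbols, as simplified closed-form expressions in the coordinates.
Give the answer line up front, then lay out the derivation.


Answer: Gamma_sss = (9263*s^3 + 32848*s^2 - 14796*s - 15584)/(11664*s^4 + 17280*s^3 - 13368*s^2 - 15040*s + 10128), Gamma_sst = (7105*s^3 - 17336*s^2 - 21552*s - 4608)/(11664*s^4 + 17280*s^3 - 13368*s^2 - 15040*s + 10128), Gamma_stt = (-21025*s^3 - 41760*s^2 - 39892*s - 14208)/(11664*s^4 + 17280*s^3 - 13368*s^2 - 15040*s + 10128), Gamma_tss = (-4753*s^3 + 8232*s^2 - 21400*s + 15456)/(11664*s^4 + 17280*s^3 - 13368*s^2 - 15040*s + 10128), Gamma_tst = (14065*s^3 - 6928*s^2 + 1428*s + 8064)/(11664*s^4 + 17280*s^3 - 13368*s^2 - 15040*s + 10128), Gamma_ttt = (-7105*s^3 + 17336*s^2 + 21552*s + 4608)/(11664*s^4 + 17280*s^3 - 13368*s^2 - 15040*s + 10128)

E = 21/4 - 7*s + (97/16)*s^2; F = 3 + (19/2)*s - (49/16)*s^2; G = 37/4 + 12*s + (145/16)*s^2
Gamma^k_ij = (1/2) g^{kl} (d_i g_jl + d_j g_il - d_l g_ij), with g^inv = (1/(EG-F^2)) [[G, -F], [-F, E]]
first partials: E_s = -7 + (97/8)*s, E_t = 0, F_s = 19/2 - (49/8)*s, F_t = 0, G_s = 12 + (145/8)*s, G_t = 0
D = EG - F^2 = 633/16 - (235/4)*s - (1671/32)*s^2 + (135/2)*s^3 + (729/16)*s^4
expanded: Gamma^s_ss = (G E_s - 2F F_s + F E_t)/(2D), Gamma^s_st = (G E_t - F G_s)/(2D), Gamma^s_tt = (2G F_t - G G_s - F G_t)/(2D), Gamma^t_ss = (2E F_s - E E_t - F E_s)/(2D), Gamma^t_st = (E G_s - F E_t)/(2D), Gamma^t_tt = (E G_t - 2F F_t + F G_s)/(2D); substitute and cancel common factors


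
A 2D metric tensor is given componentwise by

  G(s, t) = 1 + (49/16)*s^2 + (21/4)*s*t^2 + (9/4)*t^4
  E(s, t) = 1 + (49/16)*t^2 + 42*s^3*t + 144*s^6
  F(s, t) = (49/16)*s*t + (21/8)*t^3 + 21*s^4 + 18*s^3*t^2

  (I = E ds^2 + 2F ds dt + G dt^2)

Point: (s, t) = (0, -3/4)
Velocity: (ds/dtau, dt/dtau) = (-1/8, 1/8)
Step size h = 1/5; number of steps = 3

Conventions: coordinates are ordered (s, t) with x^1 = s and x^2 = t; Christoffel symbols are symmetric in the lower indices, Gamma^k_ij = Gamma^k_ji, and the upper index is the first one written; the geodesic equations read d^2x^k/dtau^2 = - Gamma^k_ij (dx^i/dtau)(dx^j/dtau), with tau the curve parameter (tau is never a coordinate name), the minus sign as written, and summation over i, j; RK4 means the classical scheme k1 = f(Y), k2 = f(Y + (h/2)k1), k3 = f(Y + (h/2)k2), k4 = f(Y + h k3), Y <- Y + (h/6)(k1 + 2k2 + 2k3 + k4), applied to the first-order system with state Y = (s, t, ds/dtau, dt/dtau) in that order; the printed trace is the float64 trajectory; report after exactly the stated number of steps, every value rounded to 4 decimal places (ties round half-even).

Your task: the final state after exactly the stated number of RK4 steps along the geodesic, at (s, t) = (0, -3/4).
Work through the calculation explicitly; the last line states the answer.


f(Y) = (ds/dtau, dt/dtau, -Gamma^s_ij Y'^i Y'^j, -Gamma^t_ij Y'^i Y'^j) with the Gammas evaluated at the stage position; h = 0.200000; intermediate values shown to 6 dp
step 0: s = 0.0000, t = -0.7500, ds/dtau = -0.1250, dt/dtau = 0.1250
step 1:
  k1: at (s, t) = (0.000000, -0.750000), (ds/dtau, dt/dtau) = (-0.125000, 0.125000); Gamma_sss = 0.000000, Gamma_sst = -0.668752, Gamma_stt = 0.859824, Gamma_tss = 0.000000, Gamma_tst = 0.429912, Gamma_ttt = -0.552744; k1 = (-0.125000, 0.125000, -0.034333, 0.022071)
  k2: at (s, t) = (-0.012500, -0.737500), (ds/dtau, dt/dtau) = (-0.128433, 0.127207); Gamma_sss = -0.002203, Gamma_sst = -0.685227, Gamma_stt = 0.866323, Gamma_tss = 0.001355, Gamma_tst = 0.421540, Gamma_ttt = -0.532947; k2 = (-0.128433, 0.127207, -0.036372, 0.022376)
  k3: at (s, t) = (-0.012843, -0.737279), (ds/dtau, dt/dtau) = (-0.128637, 0.127238); Gamma_sss = -0.002326, Gamma_sst = -0.685589, Gamma_stt = 0.866521, Gamma_tss = 0.001430, Gamma_tst = 0.421309, Gamma_ttt = -0.532496; k3 = (-0.128637, 0.127238, -0.036433, 0.022389)
  k4: at (s, t) = (-0.025727, -0.724552), (ds/dtau, dt/dtau) = (-0.132287, 0.129478); Gamma_sss = -0.009564, Gamma_sst = -0.702426, Gamma_stt = 0.872476, Gamma_tss = 0.005599, Gamma_tst = 0.411230, Gamma_ttt = -0.510785; k4 = (-0.132287, 0.129478, -0.038522, 0.022552)
  Y <- Y + (h/6)(k1 + 2k2 + 2k3 + k4): s = -0.0257, t = -0.7246, ds/dtau = -0.1323, dt/dtau = 0.1295
step 2:
  k1: at (s, t) = (-0.025714, -0.724554), (ds/dtau, dt/dtau) = (-0.132282, 0.129472); Gamma_sss = -0.009554, Gamma_sst = -0.702417, Gamma_stt = 0.872468, Gamma_tss = 0.005594, Gamma_tst = 0.411239, Gamma_ttt = -0.510797; k1 = (-0.132282, 0.129472, -0.038518, 0.022551)
  k2: at (s, t) = (-0.038942, -0.711607), (ds/dtau, dt/dtau) = (-0.136134, 0.131727); Gamma_sss = -0.022446, Gamma_sst = -0.719497, Gamma_stt = 0.877713, Gamma_tss = 0.012456, Gamma_tst = 0.399255, Gamma_ttt = -0.487050; k2 = (-0.136134, 0.131727, -0.040619, 0.022540)
  k3: at (s, t) = (-0.039328, -0.711382), (ds/dtau, dt/dtau) = (-0.136344, 0.131726); Gamma_sss = -0.022905, Gamma_sst = -0.719881, Gamma_stt = 0.877904, Gamma_tss = 0.012692, Gamma_tst = 0.398920, Gamma_ttt = -0.486488; k3 = (-0.136344, 0.131726, -0.040665, 0.022535)
  k4: at (s, t) = (-0.052983, -0.698209), (ds/dtau, dt/dtau) = (-0.140415, 0.133979); Gamma_sss = -0.042568, Gamma_sst = -0.737130, Gamma_stt = 0.882294, Gamma_tss = 0.022213, Gamma_tst = 0.384648, Gamma_ttt = -0.460397; k4 = (-0.140415, 0.133979, -0.042733, 0.022299)
  Y <- Y + (h/6)(k1 + 2k2 + 2k3 + k4): s = -0.0530, t = -0.6982, ds/dtau = -0.1404, dt/dtau = 0.1340
step 3:
  k1: at (s, t) = (-0.052969, -0.698209), (ds/dtau, dt/dtau) = (-0.140409, 0.133972); Gamma_sss = -0.042546, Gamma_sst = -0.737123, Gamma_stt = 0.882284, Gamma_tss = 0.022202, Gamma_tst = 0.384659, Gamma_ttt = -0.460410; k1 = (-0.140409, 0.133972, -0.042729, 0.022297)
  k2: at (s, t) = (-0.067010, -0.684812), (ds/dtau, dt/dtau) = (-0.144682, 0.136201); Gamma_sss = -0.069684, Gamma_sst = -0.754371, Gamma_stt = 0.885603, Gamma_tss = 0.033982, Gamma_tst = 0.367877, Gamma_ttt = -0.431874; k2 = (-0.144682, 0.136201, -0.044701, 0.021799)
  k3: at (s, t) = (-0.067438, -0.684589), (ds/dtau, dt/dtau) = (-0.144880, 0.136152); Gamma_sss = -0.070612, Gamma_sst = -0.754760, Gamma_stt = 0.885772, Gamma_tss = 0.034373, Gamma_tst = 0.367408, Gamma_ttt = -0.431183; k3 = (-0.144880, 0.136152, -0.044714, 0.021766)
  k4: at (s, t) = (-0.081945, -0.670979), (ds/dtau, dt/dtau) = (-0.149352, 0.138325); Gamma_sss = -0.106621, Gamma_sst = -0.771844, Gamma_stt = 0.887814, Gamma_tss = 0.048029, Gamma_tst = 0.347688, Gamma_ttt = -0.399928; k4 = (-0.149352, 0.138325, -0.046500, 0.020947)
  Y <- Y + (h/6)(k1 + 2k2 + 2k3 + k4): s = -0.0819, t = -0.6710, ds/dtau = -0.1493, dt/dtau = 0.1383

Answer: s = -0.0819, t = -0.6710, ds/dtau = -0.1493, dt/dtau = 0.1383


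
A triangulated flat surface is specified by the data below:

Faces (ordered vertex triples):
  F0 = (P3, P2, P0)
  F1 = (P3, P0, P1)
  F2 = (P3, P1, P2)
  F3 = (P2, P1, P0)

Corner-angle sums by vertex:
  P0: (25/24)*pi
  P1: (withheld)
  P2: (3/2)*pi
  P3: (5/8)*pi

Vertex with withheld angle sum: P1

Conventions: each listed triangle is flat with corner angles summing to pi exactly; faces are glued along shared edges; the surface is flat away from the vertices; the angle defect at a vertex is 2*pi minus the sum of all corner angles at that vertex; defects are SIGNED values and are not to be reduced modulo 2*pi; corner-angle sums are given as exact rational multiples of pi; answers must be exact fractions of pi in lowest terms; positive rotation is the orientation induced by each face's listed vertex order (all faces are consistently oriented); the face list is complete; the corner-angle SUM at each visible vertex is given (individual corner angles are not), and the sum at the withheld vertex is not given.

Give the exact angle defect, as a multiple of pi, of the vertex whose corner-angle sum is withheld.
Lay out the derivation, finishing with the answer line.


V = 4, E = 6, F = 4; chi = V - E + F = 2
Gauss-Bonnet: total defect = 2*pi*chi = 4*pi; visible defects sum to (17/6)*pi

Answer: defect(P1) = (7/6)*pi


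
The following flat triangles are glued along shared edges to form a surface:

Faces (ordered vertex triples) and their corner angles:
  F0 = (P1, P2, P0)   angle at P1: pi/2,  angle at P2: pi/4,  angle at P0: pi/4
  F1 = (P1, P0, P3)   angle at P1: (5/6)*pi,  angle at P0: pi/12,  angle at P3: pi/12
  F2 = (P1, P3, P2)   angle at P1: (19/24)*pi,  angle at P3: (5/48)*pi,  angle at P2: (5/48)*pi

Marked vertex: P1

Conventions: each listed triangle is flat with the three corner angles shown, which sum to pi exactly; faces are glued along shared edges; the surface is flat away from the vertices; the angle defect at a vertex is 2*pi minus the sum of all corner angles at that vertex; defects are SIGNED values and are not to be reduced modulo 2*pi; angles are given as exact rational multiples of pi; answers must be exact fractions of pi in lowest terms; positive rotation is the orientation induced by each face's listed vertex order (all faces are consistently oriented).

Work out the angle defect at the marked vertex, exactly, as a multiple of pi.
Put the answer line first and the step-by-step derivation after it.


Answer: defect(P1) = -pi/8

Sum of corner angles at P1: (17/8)*pi
defect = 2*pi - (17/8)*pi


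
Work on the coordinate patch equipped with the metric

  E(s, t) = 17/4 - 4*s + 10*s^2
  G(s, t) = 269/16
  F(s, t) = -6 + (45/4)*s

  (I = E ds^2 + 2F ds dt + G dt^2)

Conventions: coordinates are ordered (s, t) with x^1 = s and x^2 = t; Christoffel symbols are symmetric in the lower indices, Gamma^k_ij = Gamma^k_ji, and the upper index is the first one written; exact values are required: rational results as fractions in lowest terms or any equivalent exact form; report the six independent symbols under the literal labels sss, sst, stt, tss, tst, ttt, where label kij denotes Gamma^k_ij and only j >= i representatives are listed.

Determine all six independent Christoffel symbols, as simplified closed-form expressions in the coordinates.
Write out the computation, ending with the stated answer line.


E = 17/4 - 4*s + 10*s^2; F = -6 + (45/4)*s; G = 269/16
Gamma^k_ij = (1/2) g^{kl} (d_i g_jl + d_j g_il - d_l g_ij), with g^inv = (1/(EG-F^2)) [[G, -F], [-F, E]]
first partials: E_s = -4 + 20*s, E_t = 0, F_s = 45/4, F_t = 0, G_s = 0, G_t = 0
D = EG - F^2 = 2269/64 + (271/4)*s + (665/16)*s^2
expanded: Gamma^s_ss = (G E_s - 2F F_s + F E_t)/(2D), Gamma^s_st = (G E_t - F G_s)/(2D), Gamma^s_tt = (2G F_t - G G_s - F G_t)/(2D), Gamma^t_ss = (2E F_s - E E_t - F E_s)/(2D), Gamma^t_st = (E G_s - F E_t)/(2D), Gamma^t_tt = (E G_t - 2F F_t + F G_s)/(2D); substitute and cancel common factors

Answer: Gamma_sss = (2660*s + 2168)/(2660*s^2 + 4336*s + 2269), Gamma_sst = 0, Gamma_stt = 0, Gamma_tss = (2400*s + 2292)/(2660*s^2 + 4336*s + 2269), Gamma_tst = 0, Gamma_ttt = 0


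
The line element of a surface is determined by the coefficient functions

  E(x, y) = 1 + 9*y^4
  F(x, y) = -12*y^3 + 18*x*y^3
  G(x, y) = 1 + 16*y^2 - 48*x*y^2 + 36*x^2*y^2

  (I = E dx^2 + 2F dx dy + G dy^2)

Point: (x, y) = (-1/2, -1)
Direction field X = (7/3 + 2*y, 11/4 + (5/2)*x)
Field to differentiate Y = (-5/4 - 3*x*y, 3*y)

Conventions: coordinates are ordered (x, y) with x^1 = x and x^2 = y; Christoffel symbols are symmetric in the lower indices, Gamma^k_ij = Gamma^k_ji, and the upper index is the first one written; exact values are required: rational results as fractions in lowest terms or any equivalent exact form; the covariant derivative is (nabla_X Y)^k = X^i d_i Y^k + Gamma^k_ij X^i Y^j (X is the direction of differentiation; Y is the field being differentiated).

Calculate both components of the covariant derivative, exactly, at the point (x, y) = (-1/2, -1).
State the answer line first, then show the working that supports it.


Answer: (nabla_X Y)^x = 757/118, (nabla_X Y)^y = 2805/236

E = 10, F = 21, G = 50 at the point
E_x = 0, E_y = -36, F_x = -18, F_y = -63, G_x = -84, G_y = -98
EG - F^2 = 59;  g^inv = (1/59) * [[50, -21], [-21, 10]]
first-kind symbols [ij,l] = (1/2)(d_i g_jl + d_j g_il - d_l g_ij): [xx,x] = E_x/2 = 0, [xx,y] = F_x - E_y/2 = 0, [xy,x] = E_y/2 = -18, [xy,y] = G_x/2 = -42, [yy,x] = F_y - G_x/2 = -21, [yy,y] = G_y/2 = -49
Gamma^x_ij = (G*[ij,x] - F*[ij,y])/(EG - F^2), Gamma^y_ij = (E*[ij,y] - F*[ij,x])/(EG - F^2)
Gamma_xxx = 0, Gamma_xxy = -18/59, Gamma_xyy = -21/59, Gamma_yxx = 0, Gamma_yxy = -42/59, Gamma_yyy = -49/59
X = (1/3, 3/2), Y = (-11/4, -3) at the point


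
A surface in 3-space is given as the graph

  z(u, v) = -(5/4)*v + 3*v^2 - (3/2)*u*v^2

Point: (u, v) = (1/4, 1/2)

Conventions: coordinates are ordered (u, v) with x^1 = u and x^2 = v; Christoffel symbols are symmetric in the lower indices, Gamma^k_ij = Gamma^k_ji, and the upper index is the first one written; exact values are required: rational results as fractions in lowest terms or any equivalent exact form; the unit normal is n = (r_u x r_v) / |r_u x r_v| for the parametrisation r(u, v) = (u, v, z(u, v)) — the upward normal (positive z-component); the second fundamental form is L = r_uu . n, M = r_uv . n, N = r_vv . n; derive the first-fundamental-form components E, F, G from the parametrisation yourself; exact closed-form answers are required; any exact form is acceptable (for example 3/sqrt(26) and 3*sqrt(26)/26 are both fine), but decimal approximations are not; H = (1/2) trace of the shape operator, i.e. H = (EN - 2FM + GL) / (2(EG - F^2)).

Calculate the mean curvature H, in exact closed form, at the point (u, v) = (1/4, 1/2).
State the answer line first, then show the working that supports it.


Answer: H = 1137*sqrt(194)/37636

z_u = -3/8, z_v = 11/8, z_uu = 0, z_uv = -3/2, z_vv = 21/4
E = 73/64, F = -33/64, G = 185/64; answer radicand W^2 = 97/32
unnormalised second-form numerators: l = 0, m = -3/2, n = 21/4; L = l/sqrt(97/32), and similarly M = m/sqrt(W^2), N = n/sqrt(W^2)
H = (E*n - 2*F*m + G*l) / (2*(EG - F^2)*sqrt(W^2)); E*n - 2*F*m + G*l = 1137/256, EG - F^2 = 97/32, so H = (1137/1552)/sqrt(97/32)


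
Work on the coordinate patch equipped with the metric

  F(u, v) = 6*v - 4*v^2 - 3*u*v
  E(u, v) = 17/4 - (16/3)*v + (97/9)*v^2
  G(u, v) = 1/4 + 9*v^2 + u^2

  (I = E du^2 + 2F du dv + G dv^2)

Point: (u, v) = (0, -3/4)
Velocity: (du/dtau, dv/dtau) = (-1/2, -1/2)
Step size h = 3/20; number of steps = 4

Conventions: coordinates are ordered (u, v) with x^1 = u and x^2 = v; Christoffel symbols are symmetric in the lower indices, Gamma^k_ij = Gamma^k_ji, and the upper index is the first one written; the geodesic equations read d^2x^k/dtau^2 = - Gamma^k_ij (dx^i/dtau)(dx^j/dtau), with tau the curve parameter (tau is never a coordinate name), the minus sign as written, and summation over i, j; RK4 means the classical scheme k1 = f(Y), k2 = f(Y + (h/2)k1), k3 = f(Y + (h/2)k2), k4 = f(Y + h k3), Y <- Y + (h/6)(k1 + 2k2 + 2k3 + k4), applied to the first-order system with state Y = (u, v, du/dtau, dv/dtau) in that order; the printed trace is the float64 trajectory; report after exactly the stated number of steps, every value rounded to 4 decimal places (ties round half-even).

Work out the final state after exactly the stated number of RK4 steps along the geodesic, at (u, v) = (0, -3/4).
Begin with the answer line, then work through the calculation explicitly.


Answer: u = -0.2776, v = -1.0562, du/dtau = -0.4178, dv/dtau = -0.4907

f(Y) = (du/dtau, dv/dtau, -Gamma^u_ij Y'^i Y'^j, -Gamma^v_ij Y'^i Y'^j) with the Gammas evaluated at the stage position; h = 0.150000; intermediate values shown to 6 dp
step 0: u = 0.0000, v = -0.7500, du/dtau = -0.5000, dv/dtau = -0.5000
step 1:
  k1: at (u, v) = (0.000000, -0.750000), (du/dtau, dv/dtau) = (-0.500000, -0.500000); Gamma_uuu = 2.879631, Gamma_uuv = -1.874119, Gamma_uvv = 0.596847, Gamma_vuu = 6.105884, Gamma_vuv = -2.381233, Gamma_vvv = -0.512242; k1 = (-0.500000, -0.500000, 0.067940, -0.207794)
  k2: at (u, v) = (-0.037500, -0.787500), (du/dtau, dv/dtau) = (-0.494904, -0.515585); Gamma_uuu = 2.811527, Gamma_uuv = -1.863078, Gamma_uvv = 0.596583, Gamma_vuu = 5.833302, Gamma_vuv = -2.336300, Gamma_vvv = -0.469052; k2 = (-0.494904, -0.515585, 0.103568, -0.111782)
  k3: at (u, v) = (-0.037118, -0.788669), (du/dtau, dv/dtau) = (-0.492232, -0.508384); Gamma_uuu = 2.803788, Gamma_uuv = -1.859541, Gamma_uvv = 0.595352, Gamma_vuu = 5.816421, Gamma_vuv = -2.329540, Gamma_vvv = -0.469674; k3 = (-0.492232, -0.508384, 0.097466, -0.121986)
  k4: at (u, v) = (-0.073835, -0.826258), (du/dtau, dv/dtau) = (-0.485380, -0.518298); Gamma_uuu = 2.728663, Gamma_uuv = -1.841476, Gamma_uvv = 0.593545, Gamma_vuu = 5.551607, Gamma_vuv = -2.276454, Gamma_vvv = -0.431939; k4 = (-0.485380, -0.518298, 0.124224, -0.046510)
  Y <- Y + (h/6)(k1 + 2k2 + 2k3 + k4): u = -0.0740, v = -0.8267, du/dtau = -0.4851, dv/dtau = -0.5180
step 2:
  k1: at (u, v) = (-0.073991, -0.826656), (du/dtau, dv/dtau) = (-0.485144, -0.518046); Gamma_uuu = 2.727080, Gamma_uuv = -1.840818, Gamma_uvv = 0.593344, Gamma_vuu = 5.547704, Gamma_vuv = -2.275137, Gamma_vvv = -0.431834; k1 = (-0.485144, -0.518046, 0.124199, -0.046236)
  k2: at (u, v) = (-0.110377, -0.865509), (du/dtau, dv/dtau) = (-0.475829, -0.521514); Gamma_uuu = 2.642447, Gamma_uuv = -1.814992, Gamma_uvv = 0.589458, Gamma_vuu = 5.281026, Gamma_vuv = -2.212176, Gamma_vvv = -0.398805; k2 = (-0.475829, -0.521514, 0.142181, 0.010679)
  k3: at (u, v) = (-0.109679, -0.865769), (du/dtau, dv/dtau) = (-0.474481, -0.517245); Gamma_uuu = 2.638977, Gamma_uuv = -1.813108, Gamma_uvv = 0.588736, Gamma_vuu = 5.275018, Gamma_vuv = -2.208990, Gamma_vvv = -0.399653; k3 = (-0.474481, -0.517245, 0.138326, 0.003622)
  k4: at (u, v) = (-0.145163, -0.904243), (du/dtau, dv/dtau) = (-0.464395, -0.517503); Gamma_uuu = 2.553719, Gamma_uuv = -1.783627, Gamma_uvv = 0.583794, Gamma_vuu = 5.024673, Gamma_vuv = -2.143927, Gamma_vvv = -0.371112; k4 = (-0.464395, -0.517503, 0.150215, 0.046233)
  Y <- Y + (h/6)(k1 + 2k2 + 2k3 + k4): u = -0.1452, v = -0.9045, du/dtau = -0.4643, dv/dtau = -0.5173
step 3:
  k1: at (u, v) = (-0.145245, -0.904483), (du/dtau, dv/dtau) = (-0.464258, -0.517331); Gamma_uuu = 2.552792, Gamma_uuv = -1.783198, Gamma_uvv = 0.583663, Gamma_vuu = 5.022587, Gamma_vuv = -2.143142, Gamma_vvv = -0.371093; k1 = (-0.464258, -0.517331, 0.150136, 0.046228)
  k2: at (u, v) = (-0.180065, -0.943282), (du/dtau, dv/dtau) = (-0.452998, -0.513864); Gamma_uuu = 2.465405, Gamma_uuv = -1.749755, Gamma_uvv = 0.577400, Gamma_vuu = 4.782292, Gamma_vuv = -2.074956, Gamma_vvv = -0.346468; k2 = (-0.452998, -0.513864, 0.156228, 0.076139)
  k3: at (u, v) = (-0.179220, -0.943022), (du/dtau, dv/dtau) = (-0.452541, -0.511621); Gamma_uuu = 2.464369, Gamma_uuv = -1.749002, Gamma_uvv = 0.577027, Gamma_vuu = 4.781566, Gamma_vuv = -2.073874, Gamma_vvv = -0.347242; k3 = (-0.452541, -0.511621, 0.154164, 0.071984)
  k4: at (u, v) = (-0.213127, -0.981226), (du/dtau, dv/dtau) = (-0.441134, -0.506533); Gamma_uuu = 2.379647, Gamma_uuv = -1.714267, Gamma_uvv = 0.570165, Gamma_vuu = 4.559159, Gamma_vuv = -2.006898, Gamma_vvv = -0.325951; k4 = (-0.441134, -0.506533, 0.156735, 0.093301)
  Y <- Y + (h/6)(k1 + 2k2 + 2k3 + k4): u = -0.2132, v = -0.9814, du/dtau = -0.4411, dv/dtau = -0.5064
step 4:
  k1: at (u, v) = (-0.213157, -0.981353), (du/dtau, dv/dtau) = (-0.441067, -0.506437); Gamma_uuu = 2.379165, Gamma_uuv = -1.714024, Gamma_uvv = 0.570087, Gamma_vuu = 4.558160, Gamma_vuv = -2.006483, Gamma_vvv = -0.325963; k1 = (-0.441067, -0.506437, 0.156674, 0.093243)
  k2: at (u, v) = (-0.246237, -1.019336), (du/dtau, dv/dtau) = (-0.429317, -0.499443); Gamma_uuu = 2.296187, Gamma_uuv = -1.677883, Gamma_uvv = 0.562511, Gamma_vuu = 4.349675, Gamma_vuv = -1.940089, Gamma_vvv = -0.307620; k2 = (-0.429317, -0.499443, 0.156010, 0.107018)
  k3: at (u, v) = (-0.245356, -1.018812), (du/dtau, dv/dtau) = (-0.429366, -0.498410); Gamma_uuu = 2.296347, Gamma_uuv = -1.677779, Gamma_uvv = 0.562351, Gamma_vuu = 4.351140, Gamma_vuv = -1.940073, Gamma_vvv = -0.308245; k3 = (-0.429366, -0.498410, 0.155052, 0.104769)
  k4: at (u, v) = (-0.277562, -1.056115), (du/dtau, dv/dtau) = (-0.417809, -0.490721); Gamma_uuu = 2.217320, Gamma_uuv = -1.641735, Gamma_uvv = 0.554512, Gamma_vuu = 4.159067, Gamma_vuv = -1.876341, Gamma_vvv = -0.292284; k4 = (-0.417809, -0.490721, 0.152607, 0.113763)
  Y <- Y + (h/6)(k1 + 2k2 + 2k3 + k4): u = -0.2776, v = -1.0562, du/dtau = -0.4178, dv/dtau = -0.4907
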